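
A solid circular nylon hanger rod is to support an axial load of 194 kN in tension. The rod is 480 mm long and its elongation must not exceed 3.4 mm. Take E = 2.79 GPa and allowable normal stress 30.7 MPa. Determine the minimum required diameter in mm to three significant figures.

Required area A ≥ P/σ_allow = 194000/30.7 = 6319 mm².
For a solid circular section, d ≥ √(4A/π) = 89.7 mm.
Elongation limit: A ≥ PL/(Eδ_allow) = 194000·480/(2790·3.4) = 9817 mm² ⇒ d ≥ 111.8 mm.
The elongation limit governs.

112 mm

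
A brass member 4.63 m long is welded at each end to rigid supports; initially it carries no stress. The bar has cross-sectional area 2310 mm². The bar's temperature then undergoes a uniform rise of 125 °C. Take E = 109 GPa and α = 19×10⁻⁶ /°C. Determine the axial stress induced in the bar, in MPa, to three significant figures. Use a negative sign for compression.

Free thermal expansion αLΔT = 19e-6 · 4630 · 125 = 11 mm.
The walls impose strain ε = −(11)/4630 = -2.3750e-03; σ = Eε = 109000 · -2.3750e-03 = -258.9 MPa.

-259 MPa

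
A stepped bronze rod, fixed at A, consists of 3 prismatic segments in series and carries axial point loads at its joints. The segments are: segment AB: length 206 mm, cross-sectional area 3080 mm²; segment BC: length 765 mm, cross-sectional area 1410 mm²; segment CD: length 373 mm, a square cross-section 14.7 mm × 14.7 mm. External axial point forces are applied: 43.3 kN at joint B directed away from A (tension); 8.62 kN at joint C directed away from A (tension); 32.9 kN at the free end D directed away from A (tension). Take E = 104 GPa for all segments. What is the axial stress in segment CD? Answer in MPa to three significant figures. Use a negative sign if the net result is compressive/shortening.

Internal axial forces (sectioning from the free end, tension +): N_CD = 32.9 kN, N_BC = 41.52 kN, N_AB = 84.82 kN.
A_CD = 216.1 mm².
σ_CD = N_CD/A_CD = 32900/216.1 = 152.3 MPa.

152 MPa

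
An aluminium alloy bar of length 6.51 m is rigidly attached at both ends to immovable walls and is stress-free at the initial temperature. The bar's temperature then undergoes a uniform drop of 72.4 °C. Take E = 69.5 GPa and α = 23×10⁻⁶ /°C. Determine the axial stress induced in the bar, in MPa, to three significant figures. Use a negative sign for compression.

116 MPa

Free thermal expansion αLΔT = 23e-6 · 6510 · -72.4 = -10.84 mm.
The walls impose strain ε = −(-10.84)/6510 = 1.6652e-03; σ = Eε = 69500 · 1.6652e-03 = 115.7 MPa.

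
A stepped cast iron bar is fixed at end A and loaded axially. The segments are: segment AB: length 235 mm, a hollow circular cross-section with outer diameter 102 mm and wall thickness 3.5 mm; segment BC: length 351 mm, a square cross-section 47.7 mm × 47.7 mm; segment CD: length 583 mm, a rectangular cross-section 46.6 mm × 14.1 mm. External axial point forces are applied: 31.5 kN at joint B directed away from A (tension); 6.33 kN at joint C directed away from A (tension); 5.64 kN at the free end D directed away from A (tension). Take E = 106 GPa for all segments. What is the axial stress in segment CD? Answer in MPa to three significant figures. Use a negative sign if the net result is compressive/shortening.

Internal axial forces (sectioning from the free end, tension +): N_CD = 5.64 kN, N_BC = 11.97 kN, N_AB = 43.47 kN.
A_CD = 657.1 mm².
σ_CD = N_CD/A_CD = 5640/657.1 = 8.584 MPa.

8.58 MPa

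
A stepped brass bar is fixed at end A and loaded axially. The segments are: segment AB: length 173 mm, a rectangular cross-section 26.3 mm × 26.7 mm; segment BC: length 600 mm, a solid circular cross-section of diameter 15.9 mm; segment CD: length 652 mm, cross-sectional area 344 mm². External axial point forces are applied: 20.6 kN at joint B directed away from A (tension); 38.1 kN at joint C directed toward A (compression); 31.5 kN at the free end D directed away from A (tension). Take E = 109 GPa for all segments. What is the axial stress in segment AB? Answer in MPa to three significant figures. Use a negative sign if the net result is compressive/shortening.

19.9 MPa

Internal axial forces (sectioning from the free end, tension +): N_CD = 31.5 kN, N_BC = -6.6 kN, N_AB = 14 kN.
A_AB = 702.2 mm².
σ_AB = N_AB/A_AB = 14000/702.2 = 19.94 MPa.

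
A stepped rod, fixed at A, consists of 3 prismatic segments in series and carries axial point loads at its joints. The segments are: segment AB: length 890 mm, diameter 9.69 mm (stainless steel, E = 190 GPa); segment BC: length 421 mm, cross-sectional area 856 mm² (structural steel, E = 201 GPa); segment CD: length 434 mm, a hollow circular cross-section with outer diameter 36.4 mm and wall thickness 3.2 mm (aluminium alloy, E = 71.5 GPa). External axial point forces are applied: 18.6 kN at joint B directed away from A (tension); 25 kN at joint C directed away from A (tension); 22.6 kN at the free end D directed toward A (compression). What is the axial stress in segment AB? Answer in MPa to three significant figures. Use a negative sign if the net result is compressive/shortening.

Internal axial forces (sectioning from the free end, tension +): N_CD = -22.6 kN, N_BC = 2.4 kN, N_AB = 21 kN.
A_AB = 73.75 mm².
σ_AB = N_AB/A_AB = 21000/73.75 = 284.8 MPa.

285 MPa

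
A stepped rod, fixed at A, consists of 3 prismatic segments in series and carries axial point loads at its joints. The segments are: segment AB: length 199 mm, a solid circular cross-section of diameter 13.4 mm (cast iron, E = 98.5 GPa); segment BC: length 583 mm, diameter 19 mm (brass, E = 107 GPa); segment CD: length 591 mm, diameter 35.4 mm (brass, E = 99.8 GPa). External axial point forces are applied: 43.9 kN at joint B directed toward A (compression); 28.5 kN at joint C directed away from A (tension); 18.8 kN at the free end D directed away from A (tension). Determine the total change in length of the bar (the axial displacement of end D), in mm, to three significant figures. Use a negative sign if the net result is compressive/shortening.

Internal axial forces (sectioning from the free end, tension +): N_CD = 18.8 kN, N_BC = 47.3 kN, N_AB = 3.4 kN.
A_AB = 141 mm².
A_BC = 283.5 mm².
A_CD = 984.2 mm².
δ_AB = 3400·199/(141·98500) = 0.04871 mm
δ_BC = 47300·583/(283.5·107000) = 0.909 mm
δ_CD = 18800·591/(984.2·99800) = 0.1131 mm
δ = Σδ_i = 1.071 mm.

1.07 mm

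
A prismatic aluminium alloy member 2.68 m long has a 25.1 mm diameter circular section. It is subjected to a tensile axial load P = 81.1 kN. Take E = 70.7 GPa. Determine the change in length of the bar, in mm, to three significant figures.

A = 494.8 mm².
δ_mech = NL/(AE) = 81100·2680/(494.8·70700) = 6.213 mm.

6.21 mm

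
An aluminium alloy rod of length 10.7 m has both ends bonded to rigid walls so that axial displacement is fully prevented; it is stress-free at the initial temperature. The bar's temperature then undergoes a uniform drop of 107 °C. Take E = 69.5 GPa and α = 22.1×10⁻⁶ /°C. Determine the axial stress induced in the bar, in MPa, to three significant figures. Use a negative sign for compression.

Free thermal expansion αLΔT = 22.1e-6 · 10700 · -107 = -25.3 mm.
The walls impose strain ε = −(-25.3)/10700 = 2.3647e-03; σ = Eε = 69500 · 2.3647e-03 = 164.3 MPa.

164 MPa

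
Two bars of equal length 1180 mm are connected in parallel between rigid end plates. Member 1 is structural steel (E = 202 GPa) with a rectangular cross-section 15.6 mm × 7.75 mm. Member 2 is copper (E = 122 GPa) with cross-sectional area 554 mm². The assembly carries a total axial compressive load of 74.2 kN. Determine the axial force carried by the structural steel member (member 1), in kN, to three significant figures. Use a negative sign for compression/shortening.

-19.7 kN

A_1 = 120.9 mm².
Equal strain + equilibrium ⇒ each member carries load in proportion to AE: A₁E₁ = 24420000 N, A₂E₂ = 67590000 N, ΣAE = 92010000 N.
F₁ = P·A₁E₁/ΣAE = -74200·24420000/92010000 = -19690 N.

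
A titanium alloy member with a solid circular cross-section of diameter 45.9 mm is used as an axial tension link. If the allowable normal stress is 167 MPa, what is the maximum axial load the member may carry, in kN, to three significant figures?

A = 1655 mm².
P_max = σ_allow · A = 167 · 1655 = 276300 N = 276.3 kN.

276 kN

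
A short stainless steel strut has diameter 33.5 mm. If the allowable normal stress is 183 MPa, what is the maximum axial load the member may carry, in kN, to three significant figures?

A = 881.4 mm².
P_max = σ_allow · A = 183 · 881.4 = 161300 N = 161.3 kN.

161 kN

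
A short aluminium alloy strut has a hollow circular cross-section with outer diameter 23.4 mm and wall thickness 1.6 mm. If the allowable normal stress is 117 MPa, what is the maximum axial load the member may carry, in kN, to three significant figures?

A = 109.6 mm².
P_max = σ_allow · A = 117 · 109.6 = 12820 N = 12.82 kN.

12.8 kN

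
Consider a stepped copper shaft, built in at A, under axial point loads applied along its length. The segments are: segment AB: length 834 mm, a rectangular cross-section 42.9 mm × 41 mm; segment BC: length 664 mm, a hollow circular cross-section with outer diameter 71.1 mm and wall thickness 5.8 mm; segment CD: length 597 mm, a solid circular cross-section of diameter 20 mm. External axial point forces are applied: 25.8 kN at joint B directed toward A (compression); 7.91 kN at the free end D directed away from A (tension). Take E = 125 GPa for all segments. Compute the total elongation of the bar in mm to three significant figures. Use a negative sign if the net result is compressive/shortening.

0.0877 mm

Internal axial forces (sectioning from the free end, tension +): N_CD = 7.91 kN, N_BC = 7.91 kN, N_AB = -17.89 kN.
A_AB = 1759 mm².
A_BC = 1190 mm².
A_CD = 314.2 mm².
δ_AB = -17890·834/(1759·125000) = -0.06786 mm
δ_BC = 7910·664/(1190·125000) = 0.03531 mm
δ_CD = 7910·597/(314.2·125000) = 0.1203 mm
δ = Σδ_i = 0.0877 mm.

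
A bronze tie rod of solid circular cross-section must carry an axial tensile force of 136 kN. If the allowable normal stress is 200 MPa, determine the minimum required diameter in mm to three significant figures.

29.4 mm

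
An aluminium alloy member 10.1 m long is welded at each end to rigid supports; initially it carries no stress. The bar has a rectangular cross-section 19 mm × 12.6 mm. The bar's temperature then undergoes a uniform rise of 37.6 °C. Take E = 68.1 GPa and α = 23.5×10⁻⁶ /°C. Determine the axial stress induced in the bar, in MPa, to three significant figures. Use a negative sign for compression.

-60.2 MPa

Free thermal expansion αLΔT = 23.5e-6 · 10100 · 37.6 = 8.924 mm.
The walls impose strain ε = −(8.924)/10100 = -8.8360e-04; σ = Eε = 68100 · -8.8360e-04 = -60.17 MPa.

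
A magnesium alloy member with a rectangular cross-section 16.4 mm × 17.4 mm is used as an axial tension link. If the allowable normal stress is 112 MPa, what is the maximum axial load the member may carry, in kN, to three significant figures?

32.0 kN

A = 285.4 mm².
P_max = σ_allow · A = 112 · 285.4 = 31960 N = 31.96 kN.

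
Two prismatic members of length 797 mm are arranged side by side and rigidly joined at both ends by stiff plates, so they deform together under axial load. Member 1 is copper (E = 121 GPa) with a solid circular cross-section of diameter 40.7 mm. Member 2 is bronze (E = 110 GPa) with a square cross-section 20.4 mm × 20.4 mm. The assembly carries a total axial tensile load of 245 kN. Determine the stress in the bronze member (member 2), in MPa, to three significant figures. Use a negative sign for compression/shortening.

A_1 = 1301 mm².
A_2 = 416.2 mm².
Equal strain + equilibrium ⇒ each member carries load in proportion to AE: A₁E₁ = 157400000 N, A₂E₂ = 45780000 N, ΣAE = 203200000 N.
σ₂ = P·E₂/ΣAE = 245000·110000/203200000 = 132.6 MPa.

133 MPa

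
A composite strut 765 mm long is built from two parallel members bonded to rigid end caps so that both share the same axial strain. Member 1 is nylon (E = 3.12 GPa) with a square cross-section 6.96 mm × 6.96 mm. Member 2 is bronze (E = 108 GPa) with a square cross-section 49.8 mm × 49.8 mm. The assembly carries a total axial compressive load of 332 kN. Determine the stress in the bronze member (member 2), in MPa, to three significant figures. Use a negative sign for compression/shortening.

A_1 = 48.44 mm².
A_2 = 2480 mm².
Equal strain + equilibrium ⇒ each member carries load in proportion to AE: A₁E₁ = 151100 N, A₂E₂ = 267800000 N, ΣAE = 268000000 N.
σ₂ = P·E₂/ΣAE = -332000·108000/268000000 = -133.8 MPa.

-134 MPa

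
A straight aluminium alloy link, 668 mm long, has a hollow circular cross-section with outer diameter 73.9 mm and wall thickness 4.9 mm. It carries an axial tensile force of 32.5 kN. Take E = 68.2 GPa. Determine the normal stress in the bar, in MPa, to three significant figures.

A = 1062 mm².
σ = N/A = 32500/1062 = 30.6 MPa.

30.6 MPa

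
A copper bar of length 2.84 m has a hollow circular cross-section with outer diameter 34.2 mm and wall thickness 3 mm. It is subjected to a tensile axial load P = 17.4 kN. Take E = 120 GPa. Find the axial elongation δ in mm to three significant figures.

1.40 mm

A = 294.1 mm².
δ_mech = NL/(AE) = 17400·2840/(294.1·120000) = 1.4 mm.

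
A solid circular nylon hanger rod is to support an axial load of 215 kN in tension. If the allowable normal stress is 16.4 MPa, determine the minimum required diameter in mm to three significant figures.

Required area A ≥ P/σ_allow = 215000/16.4 = 13110 mm².
For a solid circular section, d ≥ √(4A/π) = 129.2 mm.

129 mm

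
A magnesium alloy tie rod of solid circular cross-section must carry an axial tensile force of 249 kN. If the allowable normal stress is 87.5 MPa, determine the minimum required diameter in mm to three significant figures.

60.2 mm

Required area A ≥ P/σ_allow = 249000/87.5 = 2846 mm².
For a solid circular section, d ≥ √(4A/π) = 60.19 mm.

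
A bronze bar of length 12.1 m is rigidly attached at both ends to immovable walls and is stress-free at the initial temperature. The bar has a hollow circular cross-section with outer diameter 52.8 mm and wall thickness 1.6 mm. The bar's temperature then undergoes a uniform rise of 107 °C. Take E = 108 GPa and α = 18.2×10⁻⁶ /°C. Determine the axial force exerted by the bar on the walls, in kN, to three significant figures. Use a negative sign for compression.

Free thermal expansion αLΔT = 18.2e-6 · 12100 · 107 = 23.56 mm.
The walls impose strain ε = −(23.56)/12100 = -1.9474e-03; σ = Eε = 108000 · -1.9474e-03 = -210.3 MPa.
Wall reaction R = σ·A = -210.3·257.4 = -54130 N = -54.13 kN.

-54.1 kN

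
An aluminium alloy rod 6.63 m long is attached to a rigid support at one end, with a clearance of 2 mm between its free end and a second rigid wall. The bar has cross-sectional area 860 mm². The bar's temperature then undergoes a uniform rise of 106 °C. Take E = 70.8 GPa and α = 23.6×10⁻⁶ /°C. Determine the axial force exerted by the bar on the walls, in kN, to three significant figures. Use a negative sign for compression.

-134 kN

Free thermal expansion αLΔT = 23.6e-6 · 6630 · 106 = 16.59 mm.
The walls engage after the gap closes; constrained expansion = 16.59 − 2 = 14.59 mm.
The walls impose strain ε = −(14.59)/6630 = -2.1999e-03; σ = Eε = 70800 · -2.1999e-03 = -155.8 MPa.
Wall reaction R = σ·A = -155.8·860 = -133900 N = -133.9 kN.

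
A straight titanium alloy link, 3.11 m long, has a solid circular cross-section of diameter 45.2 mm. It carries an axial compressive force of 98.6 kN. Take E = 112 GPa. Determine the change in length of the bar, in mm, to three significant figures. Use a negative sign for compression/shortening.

-1.71 mm

A = 1605 mm².
δ_mech = NL/(AE) = -98600·3110/(1605·112000) = -1.706 mm.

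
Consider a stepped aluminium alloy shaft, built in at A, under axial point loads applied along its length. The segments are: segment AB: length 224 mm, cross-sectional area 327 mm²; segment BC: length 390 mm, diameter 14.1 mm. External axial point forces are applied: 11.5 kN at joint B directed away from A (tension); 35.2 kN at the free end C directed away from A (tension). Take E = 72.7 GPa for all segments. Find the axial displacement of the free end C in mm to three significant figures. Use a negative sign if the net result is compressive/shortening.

1.65 mm

Internal axial forces (sectioning from the free end, tension +): N_BC = 35.2 kN, N_AB = 46.7 kN.
A_BC = 156.1 mm².
δ_AB = 46700·224/(327·72700) = 0.44 mm
δ_BC = 35200·390/(156.1·72700) = 1.209 mm
δ = Σδ_i = 1.649 mm.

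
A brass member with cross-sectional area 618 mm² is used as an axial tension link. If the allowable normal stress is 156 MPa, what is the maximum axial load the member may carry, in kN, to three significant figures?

P_max = σ_allow · A = 156 · 618 = 96410 N = 96.41 kN.

96.4 kN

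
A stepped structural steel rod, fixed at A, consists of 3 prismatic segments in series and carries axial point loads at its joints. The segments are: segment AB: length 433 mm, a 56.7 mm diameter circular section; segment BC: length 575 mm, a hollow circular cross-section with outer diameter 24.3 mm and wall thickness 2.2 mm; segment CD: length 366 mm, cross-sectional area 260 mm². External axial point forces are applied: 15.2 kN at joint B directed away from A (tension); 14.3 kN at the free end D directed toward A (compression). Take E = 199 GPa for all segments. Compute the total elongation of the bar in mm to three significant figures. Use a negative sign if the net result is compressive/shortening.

Internal axial forces (sectioning from the free end, tension +): N_CD = -14.3 kN, N_BC = -14.3 kN, N_AB = 0.9 kN.
A_AB = 2525 mm².
A_BC = 152.7 mm².
δ_AB = 900·433/(2525·199000) = 0.0007756 mm
δ_BC = -14300·575/(152.7·199000) = -0.2705 mm
δ_CD = -14300·366/(260·199000) = -0.1012 mm
δ = Σδ_i = -0.3709 mm.

-0.371 mm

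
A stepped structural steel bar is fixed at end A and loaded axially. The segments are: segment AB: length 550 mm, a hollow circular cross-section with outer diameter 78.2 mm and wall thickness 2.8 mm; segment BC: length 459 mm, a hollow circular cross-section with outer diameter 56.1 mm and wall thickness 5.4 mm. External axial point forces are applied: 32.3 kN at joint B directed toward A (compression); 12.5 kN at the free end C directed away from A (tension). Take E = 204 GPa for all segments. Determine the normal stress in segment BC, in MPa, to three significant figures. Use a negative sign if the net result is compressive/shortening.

14.5 MPa

Internal axial forces (sectioning from the free end, tension +): N_BC = 12.5 kN, N_AB = -19.8 kN.
A_BC = 860.1 mm².
σ_BC = N_BC/A_BC = 12500/860.1 = 14.53 MPa.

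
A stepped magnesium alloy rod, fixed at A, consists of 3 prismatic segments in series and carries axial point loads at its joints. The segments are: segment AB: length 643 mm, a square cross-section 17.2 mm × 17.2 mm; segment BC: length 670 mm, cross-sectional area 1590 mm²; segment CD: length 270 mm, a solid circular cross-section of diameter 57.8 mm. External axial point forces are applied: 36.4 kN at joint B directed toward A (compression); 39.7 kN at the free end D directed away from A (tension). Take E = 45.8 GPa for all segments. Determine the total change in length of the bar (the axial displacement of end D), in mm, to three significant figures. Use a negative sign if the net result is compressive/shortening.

0.611 mm

Internal axial forces (sectioning from the free end, tension +): N_CD = 39.7 kN, N_BC = 39.7 kN, N_AB = 3.3 kN.
A_AB = 295.8 mm².
A_CD = 2624 mm².
δ_AB = 3300·643/(295.8·45800) = 0.1566 mm
δ_BC = 39700·670/(1590·45800) = 0.3653 mm
δ_CD = 39700·270/(2624·45800) = 0.0892 mm
δ = Σδ_i = 0.6111 mm.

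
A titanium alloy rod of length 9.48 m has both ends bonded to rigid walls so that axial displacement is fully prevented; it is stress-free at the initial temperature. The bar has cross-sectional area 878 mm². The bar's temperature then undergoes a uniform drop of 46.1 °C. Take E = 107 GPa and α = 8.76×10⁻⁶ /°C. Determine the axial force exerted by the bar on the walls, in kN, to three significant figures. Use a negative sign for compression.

Free thermal expansion αLΔT = 8.76e-6 · 9480 · -46.1 = -3.828 mm.
The walls impose strain ε = −(-3.828)/9480 = 4.0384e-04; σ = Eε = 107000 · 4.0384e-04 = 43.21 MPa.
Wall reaction R = σ·A = 43.21·878 = 37940 N = 37.94 kN.

37.9 kN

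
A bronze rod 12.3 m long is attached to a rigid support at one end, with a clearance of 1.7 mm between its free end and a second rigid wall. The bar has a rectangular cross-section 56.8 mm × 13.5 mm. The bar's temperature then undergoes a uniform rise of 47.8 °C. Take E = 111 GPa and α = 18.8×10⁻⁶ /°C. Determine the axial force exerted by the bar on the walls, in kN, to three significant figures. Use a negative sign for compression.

-64.7 kN

Free thermal expansion αLΔT = 18.8e-6 · 12300 · 47.8 = 11.05 mm.
The walls engage after the gap closes; constrained expansion = 11.05 − 1.7 = 9.353 mm.
The walls impose strain ε = −(9.353)/12300 = -7.6043e-04; σ = Eε = 111000 · -7.6043e-04 = -84.41 MPa.
Wall reaction R = σ·A = -84.41·766.8 = -64720 N = -64.72 kN.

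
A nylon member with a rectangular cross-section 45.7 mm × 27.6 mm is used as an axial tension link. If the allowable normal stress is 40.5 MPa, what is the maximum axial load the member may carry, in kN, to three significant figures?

A = 1261 mm².
P_max = σ_allow · A = 40.5 · 1261 = 51080 N = 51.08 kN.

51.1 kN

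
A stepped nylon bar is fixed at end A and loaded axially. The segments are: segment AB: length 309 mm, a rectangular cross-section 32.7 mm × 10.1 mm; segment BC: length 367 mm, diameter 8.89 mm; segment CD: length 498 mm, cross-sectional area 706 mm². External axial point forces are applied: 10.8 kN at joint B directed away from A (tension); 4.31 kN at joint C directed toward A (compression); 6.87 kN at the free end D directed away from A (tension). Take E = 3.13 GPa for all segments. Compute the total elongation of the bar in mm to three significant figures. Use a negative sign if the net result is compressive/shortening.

Internal axial forces (sectioning from the free end, tension +): N_CD = 6.87 kN, N_BC = 2.56 kN, N_AB = 13.36 kN.
A_AB = 330.3 mm².
A_BC = 62.07 mm².
δ_AB = 13360·309/(330.3·3130) = 3.993 mm
δ_BC = 2560·367/(62.07·3130) = 4.836 mm
δ_CD = 6870·498/(706·3130) = 1.548 mm
δ = Σδ_i = 10.38 mm.

10.4 mm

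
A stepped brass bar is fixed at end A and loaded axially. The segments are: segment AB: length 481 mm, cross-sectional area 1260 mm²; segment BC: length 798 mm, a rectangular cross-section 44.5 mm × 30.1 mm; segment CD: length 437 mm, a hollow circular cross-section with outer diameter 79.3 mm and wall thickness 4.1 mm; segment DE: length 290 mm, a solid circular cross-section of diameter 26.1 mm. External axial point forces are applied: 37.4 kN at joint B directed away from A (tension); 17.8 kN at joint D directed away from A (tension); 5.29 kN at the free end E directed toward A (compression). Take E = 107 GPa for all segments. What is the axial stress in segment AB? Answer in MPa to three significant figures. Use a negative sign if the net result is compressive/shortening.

39.6 MPa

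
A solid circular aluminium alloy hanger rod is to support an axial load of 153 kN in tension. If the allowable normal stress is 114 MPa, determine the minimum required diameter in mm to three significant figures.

Required area A ≥ P/σ_allow = 153000/114 = 1342 mm².
For a solid circular section, d ≥ √(4A/π) = 41.34 mm.

41.3 mm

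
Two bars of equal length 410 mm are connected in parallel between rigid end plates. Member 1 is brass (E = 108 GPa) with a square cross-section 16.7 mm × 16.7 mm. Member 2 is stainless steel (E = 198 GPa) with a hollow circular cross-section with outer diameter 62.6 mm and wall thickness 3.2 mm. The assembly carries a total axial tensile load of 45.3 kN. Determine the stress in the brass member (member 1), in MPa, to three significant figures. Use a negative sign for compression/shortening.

33.0 MPa

A_1 = 278.9 mm².
A_2 = 597.2 mm².
Equal strain + equilibrium ⇒ each member carries load in proportion to AE: A₁E₁ = 30120000 N, A₂E₂ = 118200000 N, ΣAE = 148400000 N.
σ₁ = P·E₁/ΣAE = 45300·108000/148400000 = 32.98 MPa.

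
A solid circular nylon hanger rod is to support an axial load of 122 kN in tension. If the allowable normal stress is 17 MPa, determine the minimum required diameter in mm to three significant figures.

Required area A ≥ P/σ_allow = 122000/17 = 7176 mm².
For a solid circular section, d ≥ √(4A/π) = 95.59 mm.

95.6 mm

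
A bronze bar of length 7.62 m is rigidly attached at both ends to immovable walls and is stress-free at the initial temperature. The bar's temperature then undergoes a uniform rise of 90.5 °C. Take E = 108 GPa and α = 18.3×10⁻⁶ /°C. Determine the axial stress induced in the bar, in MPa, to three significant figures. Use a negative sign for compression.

-179 MPa

Free thermal expansion αLΔT = 18.3e-6 · 7620 · 90.5 = 12.62 mm.
The walls impose strain ε = −(12.62)/7620 = -1.6562e-03; σ = Eε = 108000 · -1.6562e-03 = -178.9 MPa.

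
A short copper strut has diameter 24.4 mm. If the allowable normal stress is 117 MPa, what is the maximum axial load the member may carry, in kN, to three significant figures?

A = 467.6 mm².
P_max = σ_allow · A = 117 · 467.6 = 54710 N = 54.71 kN.

54.7 kN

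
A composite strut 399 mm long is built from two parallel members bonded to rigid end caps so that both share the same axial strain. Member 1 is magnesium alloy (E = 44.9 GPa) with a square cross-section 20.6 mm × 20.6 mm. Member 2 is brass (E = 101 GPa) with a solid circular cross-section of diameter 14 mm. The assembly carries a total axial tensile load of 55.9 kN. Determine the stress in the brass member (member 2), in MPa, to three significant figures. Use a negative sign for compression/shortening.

A_1 = 424.4 mm².
A_2 = 153.9 mm².
Equal strain + equilibrium ⇒ each member carries load in proportion to AE: A₁E₁ = 19050000 N, A₂E₂ = 15550000 N, ΣAE = 34600000 N.
σ₂ = P·E₂/ΣAE = 55900·101000/34600000 = 163.2 MPa.

163 MPa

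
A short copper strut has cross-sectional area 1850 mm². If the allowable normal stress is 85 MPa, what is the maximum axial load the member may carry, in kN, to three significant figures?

P_max = σ_allow · A = 85 · 1850 = 157200 N = 157.2 kN.

157 kN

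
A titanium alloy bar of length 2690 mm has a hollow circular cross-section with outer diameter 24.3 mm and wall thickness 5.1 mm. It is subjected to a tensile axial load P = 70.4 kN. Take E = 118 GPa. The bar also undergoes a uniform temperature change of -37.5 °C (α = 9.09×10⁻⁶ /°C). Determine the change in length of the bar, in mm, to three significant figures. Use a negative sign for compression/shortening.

4.30 mm

A = 307.6 mm².
δ_mech = NL/(AE) = 70400·2690/(307.6·118000) = 5.217 mm.
δ_thermal = αLΔT = 9.09e-6·2690·-37.5 = -0.917 mm.
δ = δ_mech + δ_thermal = 4.3 mm.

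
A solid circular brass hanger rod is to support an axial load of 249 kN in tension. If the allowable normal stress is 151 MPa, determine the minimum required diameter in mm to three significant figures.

Required area A ≥ P/σ_allow = 249000/151 = 1649 mm².
For a solid circular section, d ≥ √(4A/π) = 45.82 mm.

45.8 mm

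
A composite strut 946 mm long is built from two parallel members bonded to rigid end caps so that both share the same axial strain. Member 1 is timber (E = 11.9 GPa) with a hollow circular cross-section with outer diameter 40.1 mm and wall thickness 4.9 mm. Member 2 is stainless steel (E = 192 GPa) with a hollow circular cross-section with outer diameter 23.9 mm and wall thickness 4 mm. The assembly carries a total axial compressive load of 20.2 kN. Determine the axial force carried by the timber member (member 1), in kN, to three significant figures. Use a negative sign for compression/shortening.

A_1 = 541.9 mm².
A_2 = 250.1 mm².
Equal strain + equilibrium ⇒ each member carries load in proportion to AE: A₁E₁ = 6448000 N, A₂E₂ = 48010000 N, ΣAE = 54460000 N.
F₁ = P·A₁E₁/ΣAE = -20200·6448000/54460000 = -2392 N.

-2.39 kN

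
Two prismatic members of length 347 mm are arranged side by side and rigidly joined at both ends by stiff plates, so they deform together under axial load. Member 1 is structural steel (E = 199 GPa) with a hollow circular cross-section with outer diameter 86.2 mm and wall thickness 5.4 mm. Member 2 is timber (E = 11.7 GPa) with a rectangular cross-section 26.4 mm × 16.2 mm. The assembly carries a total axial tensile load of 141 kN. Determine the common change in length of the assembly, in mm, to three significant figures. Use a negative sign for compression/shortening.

A_1 = 1371 mm².
A_2 = 427.7 mm².
Equal strain + equilibrium ⇒ each member carries load in proportion to AE: A₁E₁ = 272800000 N, A₂E₂ = 5004000 N, ΣAE = 277800000 N.
δ = PL/ΣAE = 141000·347/277800000 = 0.1761 mm.

0.176 mm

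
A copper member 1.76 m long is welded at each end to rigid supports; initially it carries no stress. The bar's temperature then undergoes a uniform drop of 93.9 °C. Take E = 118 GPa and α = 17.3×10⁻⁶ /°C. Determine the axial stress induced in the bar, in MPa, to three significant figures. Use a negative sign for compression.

192 MPa

Free thermal expansion αLΔT = 17.3e-6 · 1760 · -93.9 = -2.859 mm.
The walls impose strain ε = −(-2.859)/1760 = 1.6245e-03; σ = Eε = 118000 · 1.6245e-03 = 191.7 MPa.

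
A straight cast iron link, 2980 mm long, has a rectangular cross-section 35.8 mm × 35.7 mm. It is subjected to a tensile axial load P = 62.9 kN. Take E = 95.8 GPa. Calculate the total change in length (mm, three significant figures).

1.53 mm

A = 1278 mm².
δ_mech = NL/(AE) = 62900·2980/(1278·95800) = 1.531 mm.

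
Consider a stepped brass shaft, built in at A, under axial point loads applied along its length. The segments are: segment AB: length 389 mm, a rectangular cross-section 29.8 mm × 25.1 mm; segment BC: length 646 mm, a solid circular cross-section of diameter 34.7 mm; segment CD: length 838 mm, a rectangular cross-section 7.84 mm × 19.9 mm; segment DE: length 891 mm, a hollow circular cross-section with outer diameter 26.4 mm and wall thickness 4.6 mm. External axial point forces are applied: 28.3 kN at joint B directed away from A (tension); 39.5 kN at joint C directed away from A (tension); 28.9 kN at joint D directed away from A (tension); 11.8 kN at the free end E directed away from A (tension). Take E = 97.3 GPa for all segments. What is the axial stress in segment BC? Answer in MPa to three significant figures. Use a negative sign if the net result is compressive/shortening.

84.8 MPa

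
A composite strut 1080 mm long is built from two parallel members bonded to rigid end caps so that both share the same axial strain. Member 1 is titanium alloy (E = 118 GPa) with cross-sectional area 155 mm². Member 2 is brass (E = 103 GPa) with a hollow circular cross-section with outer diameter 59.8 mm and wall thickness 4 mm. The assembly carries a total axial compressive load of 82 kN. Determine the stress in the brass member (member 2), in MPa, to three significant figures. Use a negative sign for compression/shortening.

-93.3 MPa

A_2 = 701.2 mm².
Equal strain + equilibrium ⇒ each member carries load in proportion to AE: A₁E₁ = 18290000 N, A₂E₂ = 72220000 N, ΣAE = 90510000 N.
σ₂ = P·E₂/ΣAE = -82000·103000/90510000 = -93.31 MPa.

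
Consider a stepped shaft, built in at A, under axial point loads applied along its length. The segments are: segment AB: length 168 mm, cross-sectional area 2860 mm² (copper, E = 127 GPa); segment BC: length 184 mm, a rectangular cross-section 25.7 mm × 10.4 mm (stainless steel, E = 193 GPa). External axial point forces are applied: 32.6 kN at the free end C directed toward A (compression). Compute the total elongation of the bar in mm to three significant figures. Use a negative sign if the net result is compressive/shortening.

-0.131 mm

Internal axial forces (sectioning from the free end, tension +): N_BC = -32.6 kN, N_AB = -32.6 kN.
A_BC = 267.3 mm².
δ_AB = -32600·168/(2860·127000) = -0.01508 mm
δ_BC = -32600·184/(267.3·193000) = -0.1163 mm
δ = Σδ_i = -0.1314 mm.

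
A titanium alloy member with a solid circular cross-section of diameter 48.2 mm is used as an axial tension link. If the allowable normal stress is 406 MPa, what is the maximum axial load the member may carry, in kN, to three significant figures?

741 kN

A = 1825 mm².
P_max = σ_allow · A = 406 · 1825 = 740800 N = 740.8 kN.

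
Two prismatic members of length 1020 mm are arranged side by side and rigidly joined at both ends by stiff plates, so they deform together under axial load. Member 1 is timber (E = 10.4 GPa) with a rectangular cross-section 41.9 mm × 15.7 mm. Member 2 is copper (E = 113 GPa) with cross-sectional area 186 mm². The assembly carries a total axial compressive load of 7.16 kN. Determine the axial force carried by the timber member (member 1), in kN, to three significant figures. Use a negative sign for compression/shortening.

A_1 = 657.8 mm².
Equal strain + equilibrium ⇒ each member carries load in proportion to AE: A₁E₁ = 6841000 N, A₂E₂ = 21020000 N, ΣAE = 27860000 N.
F₁ = P·A₁E₁/ΣAE = -7160·6841000/27860000 = -1758 N.

-1.76 kN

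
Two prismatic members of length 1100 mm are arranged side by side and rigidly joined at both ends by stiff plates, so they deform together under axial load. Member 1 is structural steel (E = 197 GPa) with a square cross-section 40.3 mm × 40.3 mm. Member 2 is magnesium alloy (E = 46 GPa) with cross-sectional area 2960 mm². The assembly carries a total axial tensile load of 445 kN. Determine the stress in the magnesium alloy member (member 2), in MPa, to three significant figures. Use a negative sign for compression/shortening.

A_1 = 1624 mm².
Equal strain + equilibrium ⇒ each member carries load in proportion to AE: A₁E₁ = 319900000 N, A₂E₂ = 136200000 N, ΣAE = 456100000 N.
σ₂ = P·E₂/ΣAE = 445000·46000/456100000 = 44.88 MPa.

44.9 MPa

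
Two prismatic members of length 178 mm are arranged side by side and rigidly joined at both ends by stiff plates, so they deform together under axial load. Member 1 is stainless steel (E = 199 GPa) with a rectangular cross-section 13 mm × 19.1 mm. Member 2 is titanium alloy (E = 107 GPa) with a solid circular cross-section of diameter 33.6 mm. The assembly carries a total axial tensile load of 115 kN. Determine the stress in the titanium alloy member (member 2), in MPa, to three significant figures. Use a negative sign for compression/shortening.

85.3 MPa

A_1 = 248.3 mm².
A_2 = 886.7 mm².
Equal strain + equilibrium ⇒ each member carries load in proportion to AE: A₁E₁ = 49410000 N, A₂E₂ = 94880000 N, ΣAE = 144300000 N.
σ₂ = P·E₂/ΣAE = 115000·107000/144300000 = 85.28 MPa.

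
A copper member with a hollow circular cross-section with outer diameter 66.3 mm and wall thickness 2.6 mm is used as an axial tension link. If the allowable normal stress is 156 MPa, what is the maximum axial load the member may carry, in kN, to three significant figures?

A = 520.3 mm².
P_max = σ_allow · A = 156 · 520.3 = 81170 N = 81.17 kN.

81.2 kN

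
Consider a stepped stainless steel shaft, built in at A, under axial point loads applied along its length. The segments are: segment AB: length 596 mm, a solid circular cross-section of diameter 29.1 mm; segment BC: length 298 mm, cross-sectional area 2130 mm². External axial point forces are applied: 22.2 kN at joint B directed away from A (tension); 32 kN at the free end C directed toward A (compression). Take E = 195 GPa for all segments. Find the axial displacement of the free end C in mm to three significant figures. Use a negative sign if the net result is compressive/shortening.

-0.0680 mm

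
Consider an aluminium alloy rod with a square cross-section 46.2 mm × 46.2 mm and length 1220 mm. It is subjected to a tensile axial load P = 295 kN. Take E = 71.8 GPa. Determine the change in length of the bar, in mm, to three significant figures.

A = 2134 mm².
δ_mech = NL/(AE) = 295000·1220/(2134·71800) = 2.348 mm.

2.35 mm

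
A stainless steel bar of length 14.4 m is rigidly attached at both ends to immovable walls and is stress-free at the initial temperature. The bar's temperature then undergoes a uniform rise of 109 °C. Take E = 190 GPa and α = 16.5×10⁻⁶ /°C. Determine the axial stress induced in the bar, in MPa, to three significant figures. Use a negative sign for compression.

Free thermal expansion αLΔT = 16.5e-6 · 14400 · 109 = 25.9 mm.
The walls impose strain ε = −(25.9)/14400 = -1.7985e-03; σ = Eε = 190000 · -1.7985e-03 = -341.7 MPa.

-342 MPa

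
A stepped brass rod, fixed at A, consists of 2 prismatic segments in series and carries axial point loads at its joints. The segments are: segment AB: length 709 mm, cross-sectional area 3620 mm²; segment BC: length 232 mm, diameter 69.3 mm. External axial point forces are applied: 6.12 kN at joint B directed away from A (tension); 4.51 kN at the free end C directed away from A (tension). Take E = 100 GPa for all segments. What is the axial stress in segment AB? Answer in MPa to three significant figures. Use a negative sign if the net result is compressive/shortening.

2.94 MPa

Internal axial forces (sectioning from the free end, tension +): N_BC = 4.51 kN, N_AB = 10.63 kN.
σ_AB = N_AB/A_AB = 10630/3620 = 2.936 MPa.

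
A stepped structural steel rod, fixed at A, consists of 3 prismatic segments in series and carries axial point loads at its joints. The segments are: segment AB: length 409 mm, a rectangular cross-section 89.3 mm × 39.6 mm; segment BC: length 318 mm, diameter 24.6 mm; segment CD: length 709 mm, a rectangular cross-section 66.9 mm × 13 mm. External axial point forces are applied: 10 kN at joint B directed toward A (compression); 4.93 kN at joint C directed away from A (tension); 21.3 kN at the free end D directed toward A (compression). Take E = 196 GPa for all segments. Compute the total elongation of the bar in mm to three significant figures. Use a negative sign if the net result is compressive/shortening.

-0.160 mm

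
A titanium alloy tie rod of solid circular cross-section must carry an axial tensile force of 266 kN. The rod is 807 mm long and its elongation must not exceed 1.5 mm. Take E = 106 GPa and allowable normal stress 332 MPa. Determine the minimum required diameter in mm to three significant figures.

Required area A ≥ P/σ_allow = 266000/332 = 801.2 mm².
For a solid circular section, d ≥ √(4A/π) = 31.94 mm.
Elongation limit: A ≥ PL/(Eδ_allow) = 266000·807/(106000·1.5) = 1350 mm² ⇒ d ≥ 41.46 mm.
The elongation limit governs.

41.5 mm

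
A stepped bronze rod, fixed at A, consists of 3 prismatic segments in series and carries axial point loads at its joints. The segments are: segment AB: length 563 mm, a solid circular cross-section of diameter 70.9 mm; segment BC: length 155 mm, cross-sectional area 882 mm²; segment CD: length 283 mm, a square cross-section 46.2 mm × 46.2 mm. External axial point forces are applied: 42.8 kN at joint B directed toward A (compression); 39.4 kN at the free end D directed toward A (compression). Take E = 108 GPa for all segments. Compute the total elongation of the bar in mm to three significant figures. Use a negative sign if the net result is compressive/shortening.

Internal axial forces (sectioning from the free end, tension +): N_CD = -39.4 kN, N_BC = -39.4 kN, N_AB = -82.2 kN.
A_AB = 3948 mm².
A_CD = 2134 mm².
δ_AB = -82200·563/(3948·108000) = -0.1085 mm
δ_BC = -39400·155/(882·108000) = -0.06411 mm
δ_CD = -39400·283/(2134·108000) = -0.04837 mm
δ = Σδ_i = -0.221 mm.

-0.221 mm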